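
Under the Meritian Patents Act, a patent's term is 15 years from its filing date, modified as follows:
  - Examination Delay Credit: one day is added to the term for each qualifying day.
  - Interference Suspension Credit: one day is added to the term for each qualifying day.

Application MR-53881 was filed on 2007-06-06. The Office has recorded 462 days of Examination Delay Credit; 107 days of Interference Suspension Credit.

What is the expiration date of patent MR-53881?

Base term: filing date + 15 years → 6 June 2022.
Examination Delay Credit: +462 days → 11 September 2023.
Interference Suspension Credit: +107 days → 27 December 2023.

December 27, 2023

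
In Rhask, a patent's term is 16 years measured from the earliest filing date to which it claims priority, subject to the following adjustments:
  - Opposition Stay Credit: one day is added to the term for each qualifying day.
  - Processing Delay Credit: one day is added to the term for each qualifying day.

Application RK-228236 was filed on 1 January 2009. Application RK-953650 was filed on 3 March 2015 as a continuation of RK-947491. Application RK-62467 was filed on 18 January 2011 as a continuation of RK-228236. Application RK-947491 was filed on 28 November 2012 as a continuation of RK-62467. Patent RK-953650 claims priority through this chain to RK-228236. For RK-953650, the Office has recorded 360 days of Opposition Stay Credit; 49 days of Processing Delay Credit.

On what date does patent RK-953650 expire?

Earliest priority filing: 1 January 2009.
Base term: 1 January 2009 + 16 years → 1 January 2025.
Opposition Stay Credit: +360 days → 27 December 2025.
Processing Delay Credit: +49 days → 14 February 2026.

2026-02-14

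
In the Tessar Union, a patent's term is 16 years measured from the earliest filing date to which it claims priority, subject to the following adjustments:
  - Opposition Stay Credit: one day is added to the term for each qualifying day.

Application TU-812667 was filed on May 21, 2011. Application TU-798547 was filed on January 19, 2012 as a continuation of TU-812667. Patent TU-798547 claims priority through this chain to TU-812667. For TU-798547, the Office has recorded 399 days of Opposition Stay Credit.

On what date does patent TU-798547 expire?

Earliest priority filing: 21 May 2011.
Base term: 21 May 2011 + 16 years → 21 May 2027.
Opposition Stay Credit: +399 days → 23 June 2028.

2028-06-23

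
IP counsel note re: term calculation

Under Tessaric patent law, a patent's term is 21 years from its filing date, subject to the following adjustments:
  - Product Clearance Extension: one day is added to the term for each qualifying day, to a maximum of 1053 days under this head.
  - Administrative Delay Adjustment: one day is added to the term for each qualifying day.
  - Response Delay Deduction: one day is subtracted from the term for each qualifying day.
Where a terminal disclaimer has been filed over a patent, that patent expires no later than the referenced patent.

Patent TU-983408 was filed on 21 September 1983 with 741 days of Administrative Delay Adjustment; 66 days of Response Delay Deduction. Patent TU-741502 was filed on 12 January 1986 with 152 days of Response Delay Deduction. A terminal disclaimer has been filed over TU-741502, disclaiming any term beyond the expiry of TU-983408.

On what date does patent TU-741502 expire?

2006-07-28

Natural term of TU-741502:
  Base: filing + 21 years → 12 January 2007.
  Response Delay Deduction: −152 days → 13 August 2006.
Expiry of referenced patent TU-983408:
  Base: filing + 21 years → 21 September 2004.
  Administrative Delay Adjustment: +741 days → 2 October 2006.
  Response Delay Deduction: −66 days → 28 July 2006.
Terminal disclaimer: TU-741502 expires on the earlier of 13 August 2006 and 28 July 2006.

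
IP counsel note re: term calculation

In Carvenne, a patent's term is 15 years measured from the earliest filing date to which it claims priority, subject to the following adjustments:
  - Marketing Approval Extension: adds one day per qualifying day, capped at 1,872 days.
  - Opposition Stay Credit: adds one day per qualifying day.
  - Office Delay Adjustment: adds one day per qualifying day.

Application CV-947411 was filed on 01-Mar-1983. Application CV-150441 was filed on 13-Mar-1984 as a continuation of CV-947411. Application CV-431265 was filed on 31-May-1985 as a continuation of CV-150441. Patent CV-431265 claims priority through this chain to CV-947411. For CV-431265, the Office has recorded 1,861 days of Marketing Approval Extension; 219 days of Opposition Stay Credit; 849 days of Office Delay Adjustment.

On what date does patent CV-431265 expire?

March 8, 2006

Earliest priority filing: 1 March 1983.
Base term: 1 March 1983 + 15 years → 1 March 1998.
Marketing Approval Extension: 1861 days (within the 1872-day cap) → +1861 days → 5 April 2003.
Opposition Stay Credit: +219 days → 10 November 2003.
Office Delay Adjustment: +849 days → 8 March 2006.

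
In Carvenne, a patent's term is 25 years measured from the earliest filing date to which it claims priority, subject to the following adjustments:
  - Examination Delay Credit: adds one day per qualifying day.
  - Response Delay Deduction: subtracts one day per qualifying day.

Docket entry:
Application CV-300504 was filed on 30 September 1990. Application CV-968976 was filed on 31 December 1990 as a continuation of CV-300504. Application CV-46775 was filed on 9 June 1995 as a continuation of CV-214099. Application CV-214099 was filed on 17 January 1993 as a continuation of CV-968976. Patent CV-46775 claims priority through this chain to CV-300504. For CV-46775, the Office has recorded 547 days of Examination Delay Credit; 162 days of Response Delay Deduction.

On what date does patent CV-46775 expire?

October 19, 2016

Earliest priority filing: 30 September 1990.
Base term: 30 September 1990 + 25 years → 30 September 2015.
Examination Delay Credit: +547 days → 30 March 2017.
Response Delay Deduction: −162 days → 19 October 2016.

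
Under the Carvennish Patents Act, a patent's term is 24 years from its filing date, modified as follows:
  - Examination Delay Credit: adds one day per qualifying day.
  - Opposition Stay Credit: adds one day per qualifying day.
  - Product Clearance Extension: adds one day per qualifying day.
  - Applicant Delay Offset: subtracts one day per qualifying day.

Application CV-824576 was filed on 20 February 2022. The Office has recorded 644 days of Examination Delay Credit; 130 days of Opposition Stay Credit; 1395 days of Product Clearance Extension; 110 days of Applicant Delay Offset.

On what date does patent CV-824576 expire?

October 11, 2051

Base term: filing date + 24 years → 20 February 2046.
Examination Delay Credit: +644 days → 26 November 2047.
Opposition Stay Credit: +130 days → 4 April 2048.
Product Clearance Extension: +1395 days → 29 January 2052.
Applicant Delay Offset: −110 days → 11 October 2051.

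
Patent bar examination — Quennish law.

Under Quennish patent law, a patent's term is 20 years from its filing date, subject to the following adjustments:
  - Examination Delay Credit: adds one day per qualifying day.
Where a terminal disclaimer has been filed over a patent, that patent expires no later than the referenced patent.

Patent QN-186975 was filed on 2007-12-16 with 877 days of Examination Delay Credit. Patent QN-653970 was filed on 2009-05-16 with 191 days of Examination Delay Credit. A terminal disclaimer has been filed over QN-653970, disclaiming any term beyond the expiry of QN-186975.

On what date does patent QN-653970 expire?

Natural term of QN-653970:
  Base: filing + 20 years → 16 May 2029.
  Examination Delay Credit: +191 days → 23 November 2029.
Expiry of referenced patent QN-186975:
  Base: filing + 20 years → 16 December 2027.
  Examination Delay Credit: +877 days → 11 May 2030.
Terminal disclaimer: QN-653970 expires on the earlier of 23 November 2029 and 11 May 2030.

2029-11-23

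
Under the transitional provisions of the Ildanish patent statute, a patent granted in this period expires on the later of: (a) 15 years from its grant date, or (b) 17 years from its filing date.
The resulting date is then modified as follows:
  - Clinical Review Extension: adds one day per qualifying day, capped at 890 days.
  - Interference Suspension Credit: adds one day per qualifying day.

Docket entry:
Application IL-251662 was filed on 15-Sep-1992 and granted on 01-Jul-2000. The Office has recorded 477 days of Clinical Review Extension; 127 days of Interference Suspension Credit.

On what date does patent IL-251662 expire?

(a) grant + 15 years → 1 July 2015.
(b) filing + 17 years → 15 September 2009.
Later of the two: 1 July 2015.
Clinical Review Extension: 477 days (within the 890-day cap) → +477 days → 20 October 2016.
Interference Suspension Credit: +127 days → 24 February 2017.

2017-02-24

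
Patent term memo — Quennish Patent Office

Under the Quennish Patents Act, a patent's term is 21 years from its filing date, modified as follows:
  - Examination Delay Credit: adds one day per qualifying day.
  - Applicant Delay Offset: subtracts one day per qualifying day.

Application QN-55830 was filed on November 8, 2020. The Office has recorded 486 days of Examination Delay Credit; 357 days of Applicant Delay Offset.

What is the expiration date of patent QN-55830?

March 17, 2042

Base term: filing date + 21 years → 8 November 2041.
Examination Delay Credit: +486 days → 9 March 2043.
Applicant Delay Offset: −357 days → 17 March 2042.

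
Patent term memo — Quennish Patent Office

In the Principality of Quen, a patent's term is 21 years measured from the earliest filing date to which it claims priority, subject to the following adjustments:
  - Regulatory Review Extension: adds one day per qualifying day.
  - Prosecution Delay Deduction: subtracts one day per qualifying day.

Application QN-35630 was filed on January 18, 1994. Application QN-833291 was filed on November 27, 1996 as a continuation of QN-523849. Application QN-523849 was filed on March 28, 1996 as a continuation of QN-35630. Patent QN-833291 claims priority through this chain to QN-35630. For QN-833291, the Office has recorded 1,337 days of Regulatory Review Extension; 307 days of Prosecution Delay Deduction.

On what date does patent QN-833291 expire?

November 13, 2017

Earliest priority filing: 18 January 1994.
Base term: 18 January 1994 + 21 years → 18 January 2015.
Regulatory Review Extension: +1337 days → 16 September 2018.
Prosecution Delay Deduction: −307 days → 13 November 2017.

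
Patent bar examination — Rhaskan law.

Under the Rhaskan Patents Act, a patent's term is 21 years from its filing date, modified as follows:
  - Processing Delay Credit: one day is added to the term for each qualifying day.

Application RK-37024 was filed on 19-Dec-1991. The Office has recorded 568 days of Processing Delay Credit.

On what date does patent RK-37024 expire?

July 10, 2014

Base term: filing date + 21 years → 19 December 2012.
Processing Delay Credit: +568 days → 10 July 2014.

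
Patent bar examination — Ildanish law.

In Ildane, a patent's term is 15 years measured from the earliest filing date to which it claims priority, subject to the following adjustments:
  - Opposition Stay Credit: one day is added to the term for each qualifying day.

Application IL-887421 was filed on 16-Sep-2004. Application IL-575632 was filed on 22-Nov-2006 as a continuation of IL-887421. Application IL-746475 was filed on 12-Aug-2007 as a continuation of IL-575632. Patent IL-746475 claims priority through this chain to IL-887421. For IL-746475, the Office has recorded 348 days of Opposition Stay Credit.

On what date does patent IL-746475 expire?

Earliest priority filing: 16 September 2004.
Base term: 16 September 2004 + 15 years → 16 September 2019.
Opposition Stay Credit: +348 days → 29 August 2020.

2020-08-29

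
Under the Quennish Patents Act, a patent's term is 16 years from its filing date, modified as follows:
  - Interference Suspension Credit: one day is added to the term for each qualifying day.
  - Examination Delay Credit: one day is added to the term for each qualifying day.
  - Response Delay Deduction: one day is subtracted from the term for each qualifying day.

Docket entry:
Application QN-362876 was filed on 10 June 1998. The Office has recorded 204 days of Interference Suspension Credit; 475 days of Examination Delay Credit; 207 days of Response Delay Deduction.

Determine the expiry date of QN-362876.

Base term: filing date + 16 years → 10 June 2014.
Interference Suspension Credit: +204 days → 31 December 2014.
Examination Delay Credit: +475 days → 19 April 2016.
Response Delay Deduction: −207 days → 25 September 2015.

2015-09-25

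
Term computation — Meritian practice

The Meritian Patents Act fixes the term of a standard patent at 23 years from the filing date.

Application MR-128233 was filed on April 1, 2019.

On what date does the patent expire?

2042-04-01

Filing date + 23 years → 1 April 2042.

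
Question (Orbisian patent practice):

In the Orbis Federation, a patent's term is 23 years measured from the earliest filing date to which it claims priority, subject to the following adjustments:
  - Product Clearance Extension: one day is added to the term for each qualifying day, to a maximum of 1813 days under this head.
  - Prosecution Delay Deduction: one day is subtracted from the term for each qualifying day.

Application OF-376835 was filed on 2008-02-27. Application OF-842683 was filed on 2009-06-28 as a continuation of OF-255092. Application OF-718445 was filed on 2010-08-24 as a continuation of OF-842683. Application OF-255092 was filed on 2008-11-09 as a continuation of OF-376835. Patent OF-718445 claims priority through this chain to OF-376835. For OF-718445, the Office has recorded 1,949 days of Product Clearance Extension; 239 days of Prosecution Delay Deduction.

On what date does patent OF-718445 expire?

June 20, 2035

Earliest priority filing: 27 February 2008.
Base term: 27 February 2008 + 23 years → 27 February 2031.
Product Clearance Extension: 1949 days claimed exceeds the 1813-day cap, so +1813 days → 14 February 2036.
Prosecution Delay Deduction: −239 days → 20 June 2035.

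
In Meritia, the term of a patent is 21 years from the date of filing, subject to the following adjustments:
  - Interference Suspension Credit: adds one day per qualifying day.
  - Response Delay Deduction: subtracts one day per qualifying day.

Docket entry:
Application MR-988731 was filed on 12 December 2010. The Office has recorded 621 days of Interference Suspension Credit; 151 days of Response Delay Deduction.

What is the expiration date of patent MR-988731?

Base term: filing date + 21 years → 12 December 2031.
Interference Suspension Credit: +621 days → 24 August 2033.
Response Delay Deduction: −151 days → 26 March 2033.

2033-03-26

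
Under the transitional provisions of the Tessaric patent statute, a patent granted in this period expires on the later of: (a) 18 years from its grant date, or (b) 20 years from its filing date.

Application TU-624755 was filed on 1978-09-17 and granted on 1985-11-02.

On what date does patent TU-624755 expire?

(a) grant + 18 years → 2 November 2003.
(b) filing + 20 years → 17 September 1998.
Later of the two: 2 November 2003.

2003-11-02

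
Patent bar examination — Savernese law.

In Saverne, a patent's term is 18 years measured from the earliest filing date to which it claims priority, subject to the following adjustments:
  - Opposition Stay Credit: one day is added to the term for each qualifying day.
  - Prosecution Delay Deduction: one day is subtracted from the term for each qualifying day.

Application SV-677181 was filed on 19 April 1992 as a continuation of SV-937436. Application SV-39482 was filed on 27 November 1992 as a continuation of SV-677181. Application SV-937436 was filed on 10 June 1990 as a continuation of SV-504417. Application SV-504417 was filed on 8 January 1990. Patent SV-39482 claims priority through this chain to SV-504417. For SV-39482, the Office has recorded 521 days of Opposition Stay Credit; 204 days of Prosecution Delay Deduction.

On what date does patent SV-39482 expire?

November 20, 2008

Earliest priority filing: 8 January 1990.
Base term: 8 January 1990 + 18 years → 8 January 2008.
Opposition Stay Credit: +521 days → 12 June 2009.
Prosecution Delay Deduction: −204 days → 20 November 2008.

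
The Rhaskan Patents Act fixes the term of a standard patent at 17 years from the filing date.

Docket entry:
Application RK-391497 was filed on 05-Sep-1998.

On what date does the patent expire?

2015-09-05

Filing date + 17 years → 5 September 2015.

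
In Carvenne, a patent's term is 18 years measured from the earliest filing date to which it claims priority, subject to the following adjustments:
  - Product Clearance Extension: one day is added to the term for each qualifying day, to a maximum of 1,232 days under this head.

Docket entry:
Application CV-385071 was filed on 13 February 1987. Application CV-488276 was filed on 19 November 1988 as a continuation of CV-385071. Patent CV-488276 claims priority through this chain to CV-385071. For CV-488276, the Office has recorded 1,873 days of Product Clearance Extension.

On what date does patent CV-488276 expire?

June 29, 2008

Earliest priority filing: 13 February 1987.
Base term: 13 February 1987 + 18 years → 13 February 2005.
Product Clearance Extension: 1873 days claimed exceeds the 1232-day cap, so +1232 days → 29 June 2008.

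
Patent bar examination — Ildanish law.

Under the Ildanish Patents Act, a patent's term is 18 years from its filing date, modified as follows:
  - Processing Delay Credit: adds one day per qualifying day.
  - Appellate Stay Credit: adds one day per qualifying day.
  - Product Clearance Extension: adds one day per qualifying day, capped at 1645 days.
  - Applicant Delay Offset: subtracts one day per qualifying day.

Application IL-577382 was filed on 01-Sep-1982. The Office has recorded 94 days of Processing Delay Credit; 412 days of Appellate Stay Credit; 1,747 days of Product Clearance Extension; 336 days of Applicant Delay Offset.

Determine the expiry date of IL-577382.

Base term: filing date + 18 years → 1 September 2000.
Processing Delay Credit: +94 days → 4 December 2000.
Appellate Stay Credit: +412 days → 20 January 2002.
Product Clearance Extension: 1747 days claimed exceeds the 1645-day cap, so +1645 days → 23 July 2006.
Applicant Delay Offset: −336 days → 21 August 2005.

2005-08-21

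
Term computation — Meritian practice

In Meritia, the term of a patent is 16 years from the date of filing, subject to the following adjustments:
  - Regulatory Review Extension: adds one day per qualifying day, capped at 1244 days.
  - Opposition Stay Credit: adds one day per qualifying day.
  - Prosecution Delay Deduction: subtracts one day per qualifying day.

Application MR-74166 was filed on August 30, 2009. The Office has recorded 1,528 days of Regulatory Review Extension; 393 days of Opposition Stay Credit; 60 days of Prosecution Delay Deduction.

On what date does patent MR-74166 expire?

2029-12-24

Base term: filing date + 16 years → 30 August 2025.
Regulatory Review Extension: 1528 days claimed exceeds the 1244-day cap, so +1244 days → 25 January 2029.
Opposition Stay Credit: +393 days → 22 February 2030.
Prosecution Delay Deduction: −60 days → 24 December 2029.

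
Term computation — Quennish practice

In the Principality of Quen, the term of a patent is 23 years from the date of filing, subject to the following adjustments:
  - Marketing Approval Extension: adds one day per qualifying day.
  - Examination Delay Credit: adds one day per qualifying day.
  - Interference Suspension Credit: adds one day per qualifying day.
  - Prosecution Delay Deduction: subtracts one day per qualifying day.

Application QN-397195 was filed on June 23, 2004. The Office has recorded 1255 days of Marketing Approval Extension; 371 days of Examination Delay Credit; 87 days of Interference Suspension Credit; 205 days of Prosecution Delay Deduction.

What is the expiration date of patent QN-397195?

2031-08-09

Base term: filing date + 23 years → 23 June 2027.
Marketing Approval Extension: +1255 days → 29 November 2030.
Examination Delay Credit: +371 days → 5 December 2031.
Interference Suspension Credit: +87 days → 1 March 2032.
Prosecution Delay Deduction: −205 days → 9 August 2031.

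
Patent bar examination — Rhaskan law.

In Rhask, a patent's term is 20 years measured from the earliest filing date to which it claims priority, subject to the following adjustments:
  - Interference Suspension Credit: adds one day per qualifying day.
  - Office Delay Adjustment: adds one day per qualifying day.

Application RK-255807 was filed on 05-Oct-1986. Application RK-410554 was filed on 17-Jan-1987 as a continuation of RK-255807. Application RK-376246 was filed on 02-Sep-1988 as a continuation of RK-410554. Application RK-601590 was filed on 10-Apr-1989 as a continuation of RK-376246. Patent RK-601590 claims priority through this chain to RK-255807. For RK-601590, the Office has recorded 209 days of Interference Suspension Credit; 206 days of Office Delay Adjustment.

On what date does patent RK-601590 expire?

2007-11-24

Earliest priority filing: 5 October 1986.
Base term: 5 October 1986 + 20 years → 5 October 2006.
Interference Suspension Credit: +209 days → 2 May 2007.
Office Delay Adjustment: +206 days → 24 November 2007.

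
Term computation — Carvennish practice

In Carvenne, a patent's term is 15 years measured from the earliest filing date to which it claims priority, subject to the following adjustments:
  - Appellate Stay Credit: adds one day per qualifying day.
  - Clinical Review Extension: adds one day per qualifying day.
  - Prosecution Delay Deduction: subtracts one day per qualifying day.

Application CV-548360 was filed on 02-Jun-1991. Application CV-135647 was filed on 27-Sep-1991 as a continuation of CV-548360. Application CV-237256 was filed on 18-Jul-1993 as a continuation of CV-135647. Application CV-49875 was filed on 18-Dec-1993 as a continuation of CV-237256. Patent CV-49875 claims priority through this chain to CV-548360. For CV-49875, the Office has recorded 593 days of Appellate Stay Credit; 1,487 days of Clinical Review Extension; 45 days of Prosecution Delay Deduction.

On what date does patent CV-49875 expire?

December 28, 2011

Earliest priority filing: 2 June 1991.
Base term: 2 June 1991 + 15 years → 2 June 2006.
Appellate Stay Credit: +593 days → 16 January 2008.
Clinical Review Extension: +1487 days → 11 February 2012.
Prosecution Delay Deduction: −45 days → 28 December 2011.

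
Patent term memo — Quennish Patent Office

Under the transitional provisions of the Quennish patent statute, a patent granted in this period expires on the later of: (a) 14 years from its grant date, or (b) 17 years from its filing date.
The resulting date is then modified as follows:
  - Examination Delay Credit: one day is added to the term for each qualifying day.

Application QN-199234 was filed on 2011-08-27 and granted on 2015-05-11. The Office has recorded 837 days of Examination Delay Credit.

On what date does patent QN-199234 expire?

August 26, 2031

(a) grant + 14 years → 11 May 2029.
(b) filing + 17 years → 27 August 2028.
Later of the two: 11 May 2029.
Examination Delay Credit: +837 days → 26 August 2031.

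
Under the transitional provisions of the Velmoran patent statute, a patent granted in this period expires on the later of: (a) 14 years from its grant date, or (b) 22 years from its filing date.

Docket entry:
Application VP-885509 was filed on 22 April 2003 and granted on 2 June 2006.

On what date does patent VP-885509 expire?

(a) grant + 14 years → 2 June 2020.
(b) filing + 22 years → 22 April 2025.
Later of the two: 22 April 2025.

April 22, 2025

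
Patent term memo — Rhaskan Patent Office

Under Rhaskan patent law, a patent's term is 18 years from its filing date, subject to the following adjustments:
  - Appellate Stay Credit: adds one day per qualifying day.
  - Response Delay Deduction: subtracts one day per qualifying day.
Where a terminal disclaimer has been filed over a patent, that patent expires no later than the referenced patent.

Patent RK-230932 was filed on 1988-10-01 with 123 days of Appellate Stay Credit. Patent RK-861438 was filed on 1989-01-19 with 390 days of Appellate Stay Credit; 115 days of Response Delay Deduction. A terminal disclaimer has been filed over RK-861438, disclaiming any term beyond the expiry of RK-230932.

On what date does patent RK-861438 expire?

Natural term of RK-861438:
  Base: filing + 18 years → 19 January 2007.
  Appellate Stay Credit: +390 days → 13 February 2008.
  Response Delay Deduction: −115 days → 21 October 2007.
Expiry of referenced patent RK-230932:
  Base: filing + 18 years → 1 October 2006.
  Appellate Stay Credit: +123 days → 1 February 2007.
Terminal disclaimer: RK-861438 expires on the earlier of 21 October 2007 and 1 February 2007.

2007-02-01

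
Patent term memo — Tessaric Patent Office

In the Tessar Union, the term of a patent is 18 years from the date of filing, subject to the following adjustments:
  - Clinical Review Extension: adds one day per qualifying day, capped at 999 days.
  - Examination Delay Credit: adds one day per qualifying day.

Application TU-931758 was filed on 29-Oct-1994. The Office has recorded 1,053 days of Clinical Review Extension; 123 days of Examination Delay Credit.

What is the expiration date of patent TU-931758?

November 25, 2015

Base term: filing date + 18 years → 29 October 2012.
Clinical Review Extension: 1053 days claimed exceeds the 999-day cap, so +999 days → 25 July 2015.
Examination Delay Credit: +123 days → 25 November 2015.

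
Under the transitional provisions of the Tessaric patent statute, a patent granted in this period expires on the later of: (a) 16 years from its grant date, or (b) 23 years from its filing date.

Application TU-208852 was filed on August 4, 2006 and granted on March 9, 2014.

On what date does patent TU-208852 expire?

March 9, 2030

(a) grant + 16 years → 9 March 2030.
(b) filing + 23 years → 4 August 2029.
Later of the two: 9 March 2030.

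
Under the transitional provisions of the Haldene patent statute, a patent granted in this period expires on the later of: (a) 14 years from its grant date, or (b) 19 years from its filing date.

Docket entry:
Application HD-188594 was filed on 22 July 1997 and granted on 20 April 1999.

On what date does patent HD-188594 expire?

(a) grant + 14 years → 20 April 2013.
(b) filing + 19 years → 22 July 2016.
Later of the two: 22 July 2016.

July 22, 2016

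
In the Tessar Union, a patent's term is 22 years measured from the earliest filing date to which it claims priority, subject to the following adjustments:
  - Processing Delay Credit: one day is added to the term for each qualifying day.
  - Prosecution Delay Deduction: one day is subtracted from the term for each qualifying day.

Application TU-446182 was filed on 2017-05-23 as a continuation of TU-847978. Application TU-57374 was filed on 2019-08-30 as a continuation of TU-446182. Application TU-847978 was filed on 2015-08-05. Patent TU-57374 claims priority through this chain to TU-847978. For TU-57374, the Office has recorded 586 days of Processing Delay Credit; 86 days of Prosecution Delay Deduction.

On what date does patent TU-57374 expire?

Earliest priority filing: 5 August 2015.
Base term: 5 August 2015 + 22 years → 5 August 2037.
Processing Delay Credit: +586 days → 14 March 2039.
Prosecution Delay Deduction: −86 days → 18 December 2038.

2038-12-18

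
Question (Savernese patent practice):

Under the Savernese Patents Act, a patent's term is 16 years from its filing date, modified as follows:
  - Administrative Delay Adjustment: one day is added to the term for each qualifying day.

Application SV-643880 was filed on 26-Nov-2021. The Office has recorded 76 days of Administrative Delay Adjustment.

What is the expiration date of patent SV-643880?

Base term: filing date + 16 years → 26 November 2037.
Administrative Delay Adjustment: +76 days → 10 February 2038.

2038-02-10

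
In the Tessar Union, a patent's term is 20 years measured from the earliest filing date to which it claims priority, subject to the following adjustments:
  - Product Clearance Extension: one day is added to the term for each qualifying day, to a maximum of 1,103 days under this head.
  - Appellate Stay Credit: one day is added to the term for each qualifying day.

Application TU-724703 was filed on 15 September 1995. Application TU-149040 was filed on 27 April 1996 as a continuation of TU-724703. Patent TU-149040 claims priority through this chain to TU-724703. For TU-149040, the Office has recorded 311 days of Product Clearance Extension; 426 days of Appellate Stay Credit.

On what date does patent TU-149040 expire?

Earliest priority filing: 15 September 1995.
Base term: 15 September 1995 + 20 years → 15 September 2015.
Product Clearance Extension: 311 days (within the 1103-day cap) → +311 days → 22 July 2016.
Appellate Stay Credit: +426 days → 21 September 2017.

September 21, 2017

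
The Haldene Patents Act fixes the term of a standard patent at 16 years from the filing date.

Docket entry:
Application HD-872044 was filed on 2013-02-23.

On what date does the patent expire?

Filing date + 16 years → 23 February 2029.

February 23, 2029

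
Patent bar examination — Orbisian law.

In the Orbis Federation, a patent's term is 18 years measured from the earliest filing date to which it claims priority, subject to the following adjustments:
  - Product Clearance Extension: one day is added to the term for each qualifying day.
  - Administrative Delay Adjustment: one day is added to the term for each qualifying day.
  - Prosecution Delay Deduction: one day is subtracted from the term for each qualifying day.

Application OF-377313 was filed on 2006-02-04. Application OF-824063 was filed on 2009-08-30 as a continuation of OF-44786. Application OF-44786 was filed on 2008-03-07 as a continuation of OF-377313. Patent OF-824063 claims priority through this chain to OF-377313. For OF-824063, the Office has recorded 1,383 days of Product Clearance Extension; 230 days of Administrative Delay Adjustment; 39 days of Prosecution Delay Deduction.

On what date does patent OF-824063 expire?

2028-05-27

Earliest priority filing: 4 February 2006.
Base term: 4 February 2006 + 18 years → 4 February 2024.
Product Clearance Extension: +1383 days → 18 November 2027.
Administrative Delay Adjustment: +230 days → 5 July 2028.
Prosecution Delay Deduction: −39 days → 27 May 2028.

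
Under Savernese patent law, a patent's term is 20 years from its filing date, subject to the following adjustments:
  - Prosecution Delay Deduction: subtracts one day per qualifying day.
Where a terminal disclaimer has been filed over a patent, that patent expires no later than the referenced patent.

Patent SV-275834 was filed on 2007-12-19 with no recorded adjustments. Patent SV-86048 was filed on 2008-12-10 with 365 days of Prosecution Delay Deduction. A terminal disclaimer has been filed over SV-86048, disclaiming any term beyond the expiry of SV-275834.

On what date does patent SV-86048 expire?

Natural term of SV-86048:
  Base: filing + 20 years → 10 December 2028.
  Prosecution Delay Deduction: −365 days → 11 December 2027.
Expiry of referenced patent SV-275834:
  Base: filing + 20 years → 19 December 2027.
Terminal disclaimer: SV-86048 expires on the earlier of 11 December 2027 and 19 December 2027.

December 11, 2027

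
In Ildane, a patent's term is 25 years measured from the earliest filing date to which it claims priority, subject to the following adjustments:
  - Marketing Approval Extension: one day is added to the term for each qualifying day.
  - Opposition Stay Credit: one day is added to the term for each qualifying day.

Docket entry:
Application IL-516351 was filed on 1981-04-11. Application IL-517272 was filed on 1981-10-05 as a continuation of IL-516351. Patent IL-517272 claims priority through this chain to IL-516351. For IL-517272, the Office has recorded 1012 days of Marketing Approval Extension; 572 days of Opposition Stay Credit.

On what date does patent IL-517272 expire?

August 12, 2010

Earliest priority filing: 11 April 1981.
Base term: 11 April 1981 + 25 years → 11 April 2006.
Marketing Approval Extension: +1012 days → 17 January 2009.
Opposition Stay Credit: +572 days → 12 August 2010.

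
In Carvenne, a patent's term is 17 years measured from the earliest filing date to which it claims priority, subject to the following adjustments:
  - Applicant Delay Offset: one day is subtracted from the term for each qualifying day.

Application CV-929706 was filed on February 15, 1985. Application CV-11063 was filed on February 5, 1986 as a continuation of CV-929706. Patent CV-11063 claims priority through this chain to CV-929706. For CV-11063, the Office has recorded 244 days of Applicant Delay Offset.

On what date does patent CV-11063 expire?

June 16, 2001

Earliest priority filing: 15 February 1985.
Base term: 15 February 1985 + 17 years → 15 February 2002.
Applicant Delay Offset: −244 days → 16 June 2001.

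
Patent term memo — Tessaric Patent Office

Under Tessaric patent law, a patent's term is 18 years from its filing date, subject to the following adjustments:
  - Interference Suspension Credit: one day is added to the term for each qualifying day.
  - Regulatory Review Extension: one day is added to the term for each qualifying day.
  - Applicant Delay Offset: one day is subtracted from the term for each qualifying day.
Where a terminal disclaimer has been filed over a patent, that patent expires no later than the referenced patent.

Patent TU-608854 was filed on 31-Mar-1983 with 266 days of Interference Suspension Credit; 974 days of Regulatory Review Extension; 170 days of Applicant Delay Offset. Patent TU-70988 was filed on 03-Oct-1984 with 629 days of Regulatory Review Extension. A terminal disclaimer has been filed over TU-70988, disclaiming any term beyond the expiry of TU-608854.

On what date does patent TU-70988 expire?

Natural term of TU-70988:
  Base: filing + 18 years → 3 October 2002.
  Regulatory Review Extension: +629 days → 23 June 2004.
Expiry of referenced patent TU-608854:
  Base: filing + 18 years → 31 March 2001.
  Interference Suspension Credit: +266 days → 22 December 2001.
  Regulatory Review Extension: +974 days → 22 August 2004.
  Applicant Delay Offset: −170 days → 5 March 2004.
Terminal disclaimer: TU-70988 expires on the earlier of 23 June 2004 and 5 March 2004.

2004-03-05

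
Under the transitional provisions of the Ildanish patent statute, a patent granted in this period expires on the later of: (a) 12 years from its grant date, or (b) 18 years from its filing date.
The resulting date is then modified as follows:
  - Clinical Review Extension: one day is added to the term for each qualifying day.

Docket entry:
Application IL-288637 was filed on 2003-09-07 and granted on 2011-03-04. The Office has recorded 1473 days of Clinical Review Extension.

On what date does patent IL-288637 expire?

(a) grant + 12 years → 4 March 2023.
(b) filing + 18 years → 7 September 2021.
Later of the two: 4 March 2023.
Clinical Review Extension: +1473 days → 16 March 2027.

2027-03-16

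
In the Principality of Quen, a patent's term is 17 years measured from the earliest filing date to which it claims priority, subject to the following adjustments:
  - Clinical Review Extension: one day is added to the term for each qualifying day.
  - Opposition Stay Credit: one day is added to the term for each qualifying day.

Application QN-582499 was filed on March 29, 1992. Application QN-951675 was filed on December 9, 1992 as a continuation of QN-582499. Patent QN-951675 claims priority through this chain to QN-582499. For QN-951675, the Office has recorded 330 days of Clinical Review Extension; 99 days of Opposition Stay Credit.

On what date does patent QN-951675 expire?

Earliest priority filing: 29 March 1992.
Base term: 29 March 1992 + 17 years → 29 March 2009.
Clinical Review Extension: +330 days → 22 February 2010.
Opposition Stay Credit: +99 days → 1 June 2010.

2010-06-01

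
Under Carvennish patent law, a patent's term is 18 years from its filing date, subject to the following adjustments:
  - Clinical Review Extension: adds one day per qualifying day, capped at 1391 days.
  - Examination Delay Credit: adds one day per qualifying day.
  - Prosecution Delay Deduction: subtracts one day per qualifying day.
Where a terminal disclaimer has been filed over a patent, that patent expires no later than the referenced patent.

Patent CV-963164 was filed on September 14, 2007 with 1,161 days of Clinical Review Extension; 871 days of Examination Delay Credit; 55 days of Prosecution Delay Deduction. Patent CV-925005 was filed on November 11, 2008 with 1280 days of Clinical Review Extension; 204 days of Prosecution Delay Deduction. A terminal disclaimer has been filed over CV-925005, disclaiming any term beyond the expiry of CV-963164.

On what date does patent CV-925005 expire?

October 22, 2029

Natural term of CV-925005:
  Base: filing + 18 years → 11 November 2026.
  Clinical Review Extension: 1280 days (within the 1391-day cap) → +1280 days → 14 May 2030.
  Prosecution Delay Deduction: −204 days → 22 October 2029.
Expiry of referenced patent CV-963164:
  Base: filing + 18 years → 14 September 2025.
  Clinical Review Extension: 1161 days (within the 1391-day cap) → +1161 days → 18 November 2028.
  Examination Delay Credit: +871 days → 8 April 2031.
  Prosecution Delay Deduction: −55 days → 12 February 2031.
Terminal disclaimer: CV-925005 expires on the earlier of 22 October 2029 and 12 February 2031.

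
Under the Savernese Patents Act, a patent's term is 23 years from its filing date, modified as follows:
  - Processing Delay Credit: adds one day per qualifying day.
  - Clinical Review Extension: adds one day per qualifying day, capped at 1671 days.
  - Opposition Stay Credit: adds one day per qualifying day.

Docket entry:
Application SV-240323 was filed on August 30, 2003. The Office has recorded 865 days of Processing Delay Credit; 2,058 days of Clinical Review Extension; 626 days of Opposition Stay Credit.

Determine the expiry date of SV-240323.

2035-04-27

Base term: filing date + 23 years → 30 August 2026.
Processing Delay Credit: +865 days → 11 January 2029.
Clinical Review Extension: 2058 days claimed exceeds the 1671-day cap, so +1671 days → 9 August 2033.
Opposition Stay Credit: +626 days → 27 April 2035.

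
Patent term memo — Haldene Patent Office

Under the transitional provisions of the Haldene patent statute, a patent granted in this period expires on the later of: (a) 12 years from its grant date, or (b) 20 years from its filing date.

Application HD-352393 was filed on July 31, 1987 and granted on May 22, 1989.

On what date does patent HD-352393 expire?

2007-07-31

(a) grant + 12 years → 22 May 2001.
(b) filing + 20 years → 31 July 2007.
Later of the two: 31 July 2007.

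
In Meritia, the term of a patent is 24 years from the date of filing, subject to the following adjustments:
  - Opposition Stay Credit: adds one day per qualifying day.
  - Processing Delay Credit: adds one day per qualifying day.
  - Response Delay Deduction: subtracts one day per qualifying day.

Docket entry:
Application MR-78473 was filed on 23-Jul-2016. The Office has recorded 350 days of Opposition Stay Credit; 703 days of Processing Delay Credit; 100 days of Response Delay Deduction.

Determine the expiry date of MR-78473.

March 3, 2043

Base term: filing date + 24 years → 23 July 2040.
Opposition Stay Credit: +350 days → 8 July 2041.
Processing Delay Credit: +703 days → 11 June 2043.
Response Delay Deduction: −100 days → 3 March 2043.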